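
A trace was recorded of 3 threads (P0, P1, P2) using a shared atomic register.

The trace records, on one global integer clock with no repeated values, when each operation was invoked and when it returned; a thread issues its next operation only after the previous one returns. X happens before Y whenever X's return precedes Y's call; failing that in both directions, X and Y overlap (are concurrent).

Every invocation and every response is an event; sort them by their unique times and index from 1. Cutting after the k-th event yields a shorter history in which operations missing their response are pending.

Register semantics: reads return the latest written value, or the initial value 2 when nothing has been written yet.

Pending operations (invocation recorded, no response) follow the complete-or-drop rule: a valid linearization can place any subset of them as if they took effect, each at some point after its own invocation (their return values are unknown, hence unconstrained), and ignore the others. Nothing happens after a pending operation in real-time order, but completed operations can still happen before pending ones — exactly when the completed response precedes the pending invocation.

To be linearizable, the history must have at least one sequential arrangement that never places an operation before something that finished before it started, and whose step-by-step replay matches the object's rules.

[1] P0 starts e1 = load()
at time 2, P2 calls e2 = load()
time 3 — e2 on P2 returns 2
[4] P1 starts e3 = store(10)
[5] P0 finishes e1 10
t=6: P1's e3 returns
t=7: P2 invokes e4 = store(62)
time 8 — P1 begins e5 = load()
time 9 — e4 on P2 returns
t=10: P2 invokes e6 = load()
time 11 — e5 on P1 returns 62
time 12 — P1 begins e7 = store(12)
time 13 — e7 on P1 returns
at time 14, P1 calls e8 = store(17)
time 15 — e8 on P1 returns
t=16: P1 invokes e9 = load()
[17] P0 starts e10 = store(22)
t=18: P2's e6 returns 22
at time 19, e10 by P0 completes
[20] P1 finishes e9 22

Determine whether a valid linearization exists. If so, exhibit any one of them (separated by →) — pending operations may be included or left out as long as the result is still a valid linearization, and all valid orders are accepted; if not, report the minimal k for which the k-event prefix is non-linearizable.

linearizable — witness: e2 → e3 → e1 → e4 → e5 → e7 → e8 → e10 → e6 → e9

1. e2 load() → 2, leaving value 2
2. e3 store(10), leaving value 10
3. e1 load() → 10, leaving value 10
4. e4 store(62), leaving value 62
5. e5 load() → 62, leaving value 62
6. e7 store(12), leaving value 12
7. e8 store(17), leaving value 17
8. e10 store(22), leaving value 22
9. e6 load() → 22, leaving value 22
10. e9 load() → 22, leaving value 22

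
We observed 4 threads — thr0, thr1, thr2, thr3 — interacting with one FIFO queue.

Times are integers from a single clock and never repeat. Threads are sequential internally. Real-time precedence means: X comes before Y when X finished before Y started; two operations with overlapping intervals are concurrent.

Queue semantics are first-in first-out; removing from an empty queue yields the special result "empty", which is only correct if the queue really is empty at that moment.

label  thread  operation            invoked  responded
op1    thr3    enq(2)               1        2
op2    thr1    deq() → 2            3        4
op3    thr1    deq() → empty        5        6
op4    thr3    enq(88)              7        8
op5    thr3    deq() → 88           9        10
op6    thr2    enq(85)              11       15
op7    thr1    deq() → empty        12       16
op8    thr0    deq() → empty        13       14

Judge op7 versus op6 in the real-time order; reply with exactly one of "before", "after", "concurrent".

concurrent

op7 spans [12,16], op6 spans [11,15]
the intervals overlap in both directions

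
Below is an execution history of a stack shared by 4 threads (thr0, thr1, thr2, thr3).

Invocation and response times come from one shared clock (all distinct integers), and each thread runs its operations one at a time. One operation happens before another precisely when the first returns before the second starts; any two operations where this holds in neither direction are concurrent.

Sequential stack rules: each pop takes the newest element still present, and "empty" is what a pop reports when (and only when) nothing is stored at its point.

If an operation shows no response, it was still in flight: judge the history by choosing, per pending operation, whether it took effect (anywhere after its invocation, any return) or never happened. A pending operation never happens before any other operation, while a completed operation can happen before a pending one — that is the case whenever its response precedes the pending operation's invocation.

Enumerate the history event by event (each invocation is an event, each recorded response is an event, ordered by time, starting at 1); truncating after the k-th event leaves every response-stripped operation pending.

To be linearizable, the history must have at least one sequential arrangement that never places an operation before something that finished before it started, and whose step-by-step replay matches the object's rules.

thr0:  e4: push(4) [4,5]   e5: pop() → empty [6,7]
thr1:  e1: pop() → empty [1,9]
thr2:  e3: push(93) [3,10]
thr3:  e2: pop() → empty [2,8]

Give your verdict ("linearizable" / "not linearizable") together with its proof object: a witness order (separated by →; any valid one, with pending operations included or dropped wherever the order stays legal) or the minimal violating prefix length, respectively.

not linearizable — minimal violating prefix: 9 events

prefix check: 1..8 passes, 1..9 fails once e1's time-9 response joins
real-time-consistent orders of the 4 completed operations: 12 — all fail the stack replay
every completion of the 1 pending operation (e3) was checked; none linearizes
for example e1, e2, e4, e5 (pending dropped) fails at step 4: e5 pop() → empty is not legal there
for example e1, e4, e2, e5 (pending dropped) fails at step 3: e2 pop() → empty is not legal there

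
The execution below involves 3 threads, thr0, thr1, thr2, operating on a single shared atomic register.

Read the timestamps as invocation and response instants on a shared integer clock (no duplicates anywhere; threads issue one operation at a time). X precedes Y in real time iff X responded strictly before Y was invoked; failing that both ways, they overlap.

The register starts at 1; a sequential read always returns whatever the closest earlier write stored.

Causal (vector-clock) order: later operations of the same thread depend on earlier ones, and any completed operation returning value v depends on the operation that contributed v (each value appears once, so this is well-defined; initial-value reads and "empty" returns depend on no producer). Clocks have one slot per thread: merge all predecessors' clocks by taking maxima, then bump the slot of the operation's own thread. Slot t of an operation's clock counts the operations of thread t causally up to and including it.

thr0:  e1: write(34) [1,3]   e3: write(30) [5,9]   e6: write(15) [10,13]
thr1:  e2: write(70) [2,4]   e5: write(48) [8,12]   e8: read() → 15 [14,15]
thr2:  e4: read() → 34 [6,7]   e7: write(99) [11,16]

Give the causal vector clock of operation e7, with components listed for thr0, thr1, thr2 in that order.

(1, 0, 2)

root op e2, invoked 2: fresh clock plus thr1's own tick → (0, 1, 0)
root op e1, invoked 1: fresh clock plus thr0's own tick → (1, 0, 0)
VC(e5, invoked at 8): max of VC(e2)=(0, 1, 0), then +1 on thread thr1 → (0, 2, 0)
VC(e4, invoked at 6): max of VC(e1)=(1, 0, 0), then +1 on thread thr2 → (1, 0, 1)
VC(e3, invoked at 5): max of VC(e1)=(1, 0, 0), then +1 on thread thr0 → (2, 0, 0)
VC(e7, invoked at 11): max of VC(e4)=(1, 0, 1), then +1 on thread thr2 → (1, 0, 2)
VC(e6, invoked at 10): max of VC(e3)=(2, 0, 0), then +1 on thread thr0 → (3, 0, 0)
VC(e8, invoked at 14): max of VC(e5)=(0, 2, 0), VC(e6)=(3, 0, 0), then +1 on thread thr1 → (3, 3, 0)
target: VC(e7) = (1, 0, 2)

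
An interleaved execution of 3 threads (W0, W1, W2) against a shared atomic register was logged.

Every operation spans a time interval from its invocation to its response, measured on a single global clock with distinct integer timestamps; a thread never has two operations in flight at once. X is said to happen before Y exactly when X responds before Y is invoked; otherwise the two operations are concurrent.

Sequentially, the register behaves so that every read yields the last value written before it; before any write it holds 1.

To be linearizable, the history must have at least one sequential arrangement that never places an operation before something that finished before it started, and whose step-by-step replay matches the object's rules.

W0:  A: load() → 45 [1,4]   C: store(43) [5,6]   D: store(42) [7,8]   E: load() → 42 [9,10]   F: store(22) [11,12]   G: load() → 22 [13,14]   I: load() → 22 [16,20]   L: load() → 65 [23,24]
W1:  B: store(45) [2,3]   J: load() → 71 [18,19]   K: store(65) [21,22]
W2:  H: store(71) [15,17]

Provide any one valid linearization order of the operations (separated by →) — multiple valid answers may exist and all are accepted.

1. B store(45), leaving value 45
2. A load() → 45, leaving value 45
3. C store(43), leaving value 43
4. D store(42), leaving value 42
5. E load() → 42, leaving value 42
6. F store(22), leaving value 22
7. G load() → 22, leaving value 22
8. I load() → 22, leaving value 22
9. H store(71), leaving value 71
10. J load() → 71, leaving value 71
11. K store(65), leaving value 65
12. L load() → 65, leaving value 65

B → A → C → D → E → F → G → I → H → J → K → L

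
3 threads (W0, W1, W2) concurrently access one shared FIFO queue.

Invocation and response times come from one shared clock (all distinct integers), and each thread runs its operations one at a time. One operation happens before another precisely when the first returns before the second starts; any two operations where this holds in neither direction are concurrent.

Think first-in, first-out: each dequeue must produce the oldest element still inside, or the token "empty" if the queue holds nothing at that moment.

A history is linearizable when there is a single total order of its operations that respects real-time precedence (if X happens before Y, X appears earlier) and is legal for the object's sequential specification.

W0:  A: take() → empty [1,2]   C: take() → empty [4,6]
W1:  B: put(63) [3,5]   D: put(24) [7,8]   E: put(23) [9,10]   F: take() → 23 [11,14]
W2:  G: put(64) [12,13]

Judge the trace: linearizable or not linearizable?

not linearizable

cut after 13 events: linearizable; cut after 14 events (F responds, time 14): not linearizable
checked exhaustively: 4 real-time-consistent orders of 7 completed operations, zero legal FIFO queue replays
for example A, B, C, D, E, F, G fails at step 3: C take() → empty is not legal there
for example A, B, C, D, E, G, F fails at step 3: C take() → empty is not legal there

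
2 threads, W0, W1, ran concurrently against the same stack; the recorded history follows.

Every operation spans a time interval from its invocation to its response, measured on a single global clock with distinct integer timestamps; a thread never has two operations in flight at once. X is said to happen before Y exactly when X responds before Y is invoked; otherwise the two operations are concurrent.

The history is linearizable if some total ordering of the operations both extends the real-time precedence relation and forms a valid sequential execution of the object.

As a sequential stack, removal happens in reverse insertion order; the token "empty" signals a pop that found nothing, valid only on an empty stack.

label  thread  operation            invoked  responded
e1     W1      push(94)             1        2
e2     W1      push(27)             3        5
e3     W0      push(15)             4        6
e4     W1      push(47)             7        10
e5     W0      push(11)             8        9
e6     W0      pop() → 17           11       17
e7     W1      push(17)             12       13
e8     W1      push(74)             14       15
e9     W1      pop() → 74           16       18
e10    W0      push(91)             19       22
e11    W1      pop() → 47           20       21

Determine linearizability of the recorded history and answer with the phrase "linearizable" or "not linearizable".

one valid linearization: e1, e2, e3, e5, e4, e7, e6, e8, e9, e11, e10
after step 1 (e1 push(94)): stack <94>
after step 2 (e2 push(27)): stack <94,27>
after step 3 (e3 push(15)): stack <94,27,15>
after step 4 (e5 push(11)): stack <94,27,15,11>
after step 5 (e4 push(47)): stack <94,27,15,11,47>
after step 6 (e7 push(17)): stack <94,27,15,11,47,17>
after step 7 (e6 pop() → 17): stack <94,27,15,11,47>
after step 8 (e8 push(74)): stack <94,27,15,11,47,74>
after step 9 (e9 pop() → 74): stack <94,27,15,11,47>
after step 10 (e11 pop() → 47): stack <94,27,15,11>
after step 11 (e10 push(91)): stack <94,27,15,11,91>

linearizable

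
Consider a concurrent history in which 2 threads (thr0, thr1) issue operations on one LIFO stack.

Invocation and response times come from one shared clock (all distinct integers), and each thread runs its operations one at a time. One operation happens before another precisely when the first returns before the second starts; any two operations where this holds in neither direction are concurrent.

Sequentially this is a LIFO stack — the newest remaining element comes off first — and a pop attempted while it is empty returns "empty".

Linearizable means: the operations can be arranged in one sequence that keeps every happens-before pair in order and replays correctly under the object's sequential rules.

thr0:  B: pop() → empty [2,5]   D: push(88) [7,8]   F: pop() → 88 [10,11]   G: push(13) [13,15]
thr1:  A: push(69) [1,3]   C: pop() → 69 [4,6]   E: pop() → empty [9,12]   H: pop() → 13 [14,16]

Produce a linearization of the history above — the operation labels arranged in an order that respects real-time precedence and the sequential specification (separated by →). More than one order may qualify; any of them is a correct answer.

A → C → B → D → F → E → G → H

step 1: A push(69) — stack <69>
step 2: C pop() → 69 — stack <>
step 3: B pop() → empty — stack <>
step 4: D push(88) — stack <88>
step 5: F pop() → 88 — stack <>
step 6: E pop() → empty — stack <>
step 7: G push(13) — stack <13>
step 8: H pop() → 13 — stack <>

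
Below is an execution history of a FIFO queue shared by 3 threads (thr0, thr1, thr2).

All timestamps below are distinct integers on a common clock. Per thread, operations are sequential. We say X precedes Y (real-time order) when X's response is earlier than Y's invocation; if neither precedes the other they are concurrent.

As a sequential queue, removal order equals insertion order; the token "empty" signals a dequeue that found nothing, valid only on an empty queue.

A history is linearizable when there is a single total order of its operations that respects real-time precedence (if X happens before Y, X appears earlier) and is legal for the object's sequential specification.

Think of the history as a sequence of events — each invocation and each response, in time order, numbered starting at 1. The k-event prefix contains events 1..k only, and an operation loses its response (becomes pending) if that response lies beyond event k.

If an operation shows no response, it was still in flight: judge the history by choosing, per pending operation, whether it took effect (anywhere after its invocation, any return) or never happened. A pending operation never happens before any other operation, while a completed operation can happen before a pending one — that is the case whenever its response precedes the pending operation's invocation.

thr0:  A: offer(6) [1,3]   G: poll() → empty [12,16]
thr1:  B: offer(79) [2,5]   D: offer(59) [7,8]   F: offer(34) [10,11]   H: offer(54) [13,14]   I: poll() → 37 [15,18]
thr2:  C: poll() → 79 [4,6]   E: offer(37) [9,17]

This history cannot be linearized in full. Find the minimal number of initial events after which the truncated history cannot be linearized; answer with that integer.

16

events 1..15 are linearizable; a witness order is B, A, C, D, E, F, G, H:
step 1: B offer(79) — queue <79>
step 2: A offer(6) — queue <79,6>
step 3: C poll() → 79 — queue <6>
step 4: D offer(59) — queue <6,59>
step 5: E offer(37) (pending, included) — queue <6,59,37>
step 6: F offer(34) — queue <6,59,37,34>
step 7: G poll() (pending, included) — queue <59,37,34>
step 8: H offer(54) — queue <59,37,34,54>
adding event 16 (G responds at 16) leaves no legal real-time order
no completion choice of the 2 pending operations (E, I) rescues it — every subset was tried
take A, B, C, D, F, G, H (pending dropped): step 3 already fails, because C poll() → 79 cannot occur there
take A, B, C, D, F, H, G (pending dropped): step 3 already fails, because C poll() → 79 cannot occur there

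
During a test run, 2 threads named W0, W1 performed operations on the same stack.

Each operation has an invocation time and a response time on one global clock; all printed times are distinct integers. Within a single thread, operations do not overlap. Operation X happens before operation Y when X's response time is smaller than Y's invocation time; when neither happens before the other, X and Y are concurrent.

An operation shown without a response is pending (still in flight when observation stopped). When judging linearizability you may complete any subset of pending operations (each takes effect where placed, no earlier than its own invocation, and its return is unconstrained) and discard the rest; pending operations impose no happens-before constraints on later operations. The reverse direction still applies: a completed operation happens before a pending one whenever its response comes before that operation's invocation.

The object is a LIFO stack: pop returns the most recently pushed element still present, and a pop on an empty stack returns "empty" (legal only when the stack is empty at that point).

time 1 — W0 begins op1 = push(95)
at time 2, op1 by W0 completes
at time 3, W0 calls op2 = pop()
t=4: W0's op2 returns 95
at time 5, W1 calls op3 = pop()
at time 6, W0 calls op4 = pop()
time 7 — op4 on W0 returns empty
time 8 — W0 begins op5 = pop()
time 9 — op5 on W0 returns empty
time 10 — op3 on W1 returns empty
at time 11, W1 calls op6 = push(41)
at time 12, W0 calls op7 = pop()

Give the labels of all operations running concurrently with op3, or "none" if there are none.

op3 spans [5,10]; an op avoiding the whole window 5..10 is ordered, any other is concurrent
op1 [1,2]: before
op2 [3,4]: before
op4 [6,7]: concurrent
op5 [8,9]: concurrent
op6 [11,…): after
op7 [12,…): after

op4, op5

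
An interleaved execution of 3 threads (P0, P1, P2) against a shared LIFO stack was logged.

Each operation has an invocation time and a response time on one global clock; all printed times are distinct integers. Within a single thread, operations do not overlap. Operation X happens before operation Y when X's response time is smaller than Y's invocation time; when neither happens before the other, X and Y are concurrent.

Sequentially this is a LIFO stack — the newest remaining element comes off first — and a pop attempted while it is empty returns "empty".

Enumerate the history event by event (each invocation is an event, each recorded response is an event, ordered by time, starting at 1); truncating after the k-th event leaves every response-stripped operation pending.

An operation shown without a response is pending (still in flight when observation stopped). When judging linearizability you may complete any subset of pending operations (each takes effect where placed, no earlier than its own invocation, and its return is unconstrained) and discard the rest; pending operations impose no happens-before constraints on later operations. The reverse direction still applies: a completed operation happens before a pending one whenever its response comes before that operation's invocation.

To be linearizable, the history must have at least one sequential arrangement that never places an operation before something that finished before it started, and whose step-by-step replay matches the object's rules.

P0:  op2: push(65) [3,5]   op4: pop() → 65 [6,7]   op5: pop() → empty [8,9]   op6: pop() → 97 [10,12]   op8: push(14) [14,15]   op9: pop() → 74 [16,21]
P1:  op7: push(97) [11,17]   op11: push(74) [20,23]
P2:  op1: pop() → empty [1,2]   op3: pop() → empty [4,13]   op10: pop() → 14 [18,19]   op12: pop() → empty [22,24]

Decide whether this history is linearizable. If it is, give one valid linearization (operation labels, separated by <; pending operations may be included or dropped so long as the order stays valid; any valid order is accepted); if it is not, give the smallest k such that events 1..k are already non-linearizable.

1. op1 pop() → empty, leaving stack <>
2. op2 push(65), leaving stack <65>
3. op4 pop() → 65, leaving stack <>
4. op3 pop() → empty, leaving stack <>
5. op5 pop() → empty, leaving stack <>
6. op7 push(97), leaving stack <97>
7. op6 pop() → 97, leaving stack <>
8. op8 push(14), leaving stack <14>
9. op10 pop() → 14, leaving stack <>
10. op11 push(74), leaving stack <74>
11. op9 pop() → 74, leaving stack <>
12. op12 pop() → empty, leaving stack <>

linearizable — witness: op1 < op2 < op4 < op3 < op5 < op7 < op6 < op8 < op10 < op11 < op9 < op12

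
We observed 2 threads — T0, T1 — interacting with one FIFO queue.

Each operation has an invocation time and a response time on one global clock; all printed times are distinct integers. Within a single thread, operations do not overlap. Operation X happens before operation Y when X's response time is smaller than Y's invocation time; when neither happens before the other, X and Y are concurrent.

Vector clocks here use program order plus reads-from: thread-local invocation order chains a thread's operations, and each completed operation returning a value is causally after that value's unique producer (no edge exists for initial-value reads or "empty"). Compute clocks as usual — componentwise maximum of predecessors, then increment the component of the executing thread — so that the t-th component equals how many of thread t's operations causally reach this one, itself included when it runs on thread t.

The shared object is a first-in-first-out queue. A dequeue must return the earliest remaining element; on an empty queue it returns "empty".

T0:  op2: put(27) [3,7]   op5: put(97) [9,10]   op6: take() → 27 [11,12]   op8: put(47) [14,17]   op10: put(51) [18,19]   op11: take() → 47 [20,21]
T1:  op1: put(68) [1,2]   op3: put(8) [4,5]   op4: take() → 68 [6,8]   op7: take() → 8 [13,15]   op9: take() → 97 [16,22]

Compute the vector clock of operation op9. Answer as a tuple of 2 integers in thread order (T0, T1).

(2, 5)

op1, invoked 1, has no incoming edges; only T1's bump applies → (0, 1)
op2, invoked 3, has no incoming edges; only T0's bump applies → (1, 0)
op3, invoked 4, takes VC(op1)=(0, 1) under max, adds 1 for T1 → (0, 2)
op5, invoked 9, takes VC(op2)=(1, 0) under max, adds 1 for T0 → (2, 0)
op4, invoked 6, takes VC(op1)=(0, 1), VC(op3)=(0, 2) under max, adds 1 for T1 → (0, 3)
op6, invoked 11, takes VC(op2)=(1, 0), VC(op5)=(2, 0) under max, adds 1 for T0 → (3, 0)
op7, invoked 13, takes VC(op3)=(0, 2), VC(op4)=(0, 3) under max, adds 1 for T1 → (0, 4)
op8, invoked 14, takes VC(op6)=(3, 0) under max, adds 1 for T0 → (4, 0)
op10, invoked 18, takes VC(op8)=(4, 0) under max, adds 1 for T0 → (5, 0)
op11, invoked 20, takes VC(op8)=(4, 0), VC(op10)=(5, 0) under max, adds 1 for T0 → (6, 0)
op9, invoked 16, takes VC(op5)=(2, 0), VC(op7)=(0, 4) under max, adds 1 for T1 → (2, 5)
target: VC(op9) = (2, 5)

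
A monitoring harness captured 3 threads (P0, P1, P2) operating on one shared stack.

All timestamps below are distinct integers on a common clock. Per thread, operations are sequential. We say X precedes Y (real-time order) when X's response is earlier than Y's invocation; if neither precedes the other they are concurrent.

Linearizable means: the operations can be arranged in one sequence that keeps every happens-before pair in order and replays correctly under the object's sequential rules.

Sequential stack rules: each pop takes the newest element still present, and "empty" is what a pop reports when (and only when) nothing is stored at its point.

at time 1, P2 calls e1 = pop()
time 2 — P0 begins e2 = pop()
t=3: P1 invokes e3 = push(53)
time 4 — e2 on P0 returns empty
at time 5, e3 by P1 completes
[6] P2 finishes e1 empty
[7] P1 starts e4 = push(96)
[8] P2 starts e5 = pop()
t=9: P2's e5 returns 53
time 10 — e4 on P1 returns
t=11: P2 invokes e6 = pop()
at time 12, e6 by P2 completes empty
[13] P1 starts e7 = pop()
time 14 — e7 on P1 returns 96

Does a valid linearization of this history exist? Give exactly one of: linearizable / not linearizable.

not linearizable

already the first 12 events (up to e6's response at time 12) admit no linearization; the first 11 still do
the 6 completed operations admit 12 real-time orders; each fails the stack replay
e.g. e1, e2, e3, e4, e5, e6: illegal at step 5, since e5 pop() → 53 cannot apply there
e.g. e1, e2, e3, e5, e4, e6: illegal at step 6, since e6 pop() → empty cannot apply there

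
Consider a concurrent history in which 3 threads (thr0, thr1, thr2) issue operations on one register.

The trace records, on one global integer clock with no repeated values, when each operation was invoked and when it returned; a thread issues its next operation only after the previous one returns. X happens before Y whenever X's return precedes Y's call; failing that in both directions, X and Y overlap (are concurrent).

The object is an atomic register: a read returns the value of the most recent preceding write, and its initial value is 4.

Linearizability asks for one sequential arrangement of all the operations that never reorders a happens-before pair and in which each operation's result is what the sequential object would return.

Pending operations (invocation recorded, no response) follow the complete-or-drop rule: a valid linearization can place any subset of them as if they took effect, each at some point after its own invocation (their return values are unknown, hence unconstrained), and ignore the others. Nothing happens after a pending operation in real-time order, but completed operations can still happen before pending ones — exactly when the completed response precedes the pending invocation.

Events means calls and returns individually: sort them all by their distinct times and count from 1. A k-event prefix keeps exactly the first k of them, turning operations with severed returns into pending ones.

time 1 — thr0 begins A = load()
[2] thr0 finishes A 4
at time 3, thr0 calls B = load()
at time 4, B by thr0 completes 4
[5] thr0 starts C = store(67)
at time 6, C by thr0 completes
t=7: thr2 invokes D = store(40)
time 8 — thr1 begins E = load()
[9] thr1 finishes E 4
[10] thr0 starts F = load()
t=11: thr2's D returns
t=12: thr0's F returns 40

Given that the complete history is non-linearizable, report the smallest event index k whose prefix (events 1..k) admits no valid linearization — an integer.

9

events 1..8 are still linearizable — one witness is A, B, C:
1. A load() → 4, leaving value 4
2. B load() → 4, leaving value 4
3. C store(67), leaving value 67
at event 9 (E's time-9 response) nothing linearizes any more
include/drop combinations of the 1 pending operation (D) were all tried; none helps
take A, B, C, E (pending dropped): step 4 already fails, because E load() → 4 cannot occur there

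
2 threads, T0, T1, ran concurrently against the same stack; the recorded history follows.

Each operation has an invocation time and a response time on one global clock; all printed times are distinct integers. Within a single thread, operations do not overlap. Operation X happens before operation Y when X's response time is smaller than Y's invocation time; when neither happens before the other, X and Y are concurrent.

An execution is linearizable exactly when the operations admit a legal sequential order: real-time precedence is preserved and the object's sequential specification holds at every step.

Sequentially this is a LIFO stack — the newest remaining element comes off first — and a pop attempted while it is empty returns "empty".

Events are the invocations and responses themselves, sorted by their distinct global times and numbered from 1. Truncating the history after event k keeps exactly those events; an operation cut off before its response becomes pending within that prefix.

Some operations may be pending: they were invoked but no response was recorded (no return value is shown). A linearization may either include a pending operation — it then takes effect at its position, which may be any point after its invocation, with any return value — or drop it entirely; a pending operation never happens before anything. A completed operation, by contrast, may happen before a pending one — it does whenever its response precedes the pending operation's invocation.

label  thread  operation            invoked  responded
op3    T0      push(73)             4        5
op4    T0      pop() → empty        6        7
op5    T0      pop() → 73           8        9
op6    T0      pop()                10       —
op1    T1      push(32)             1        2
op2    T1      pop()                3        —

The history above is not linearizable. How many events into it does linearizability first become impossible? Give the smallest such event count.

events 1..6 are linearizable; a witness order is op1, op2, op3:
step 1: op1 push(32) — stack <32>
step 2: op2 pop() (pending, included) — stack <>
step 3: op3 push(73) — stack <73>
at event 7 (op4's time-7 response) nothing linearizes any more
completion choices over the 1 pending operation (op2) were checked; none helps
for example op1, op3, op4 (pending dropped) fails at step 3: op4 pop() → empty is not legal there

7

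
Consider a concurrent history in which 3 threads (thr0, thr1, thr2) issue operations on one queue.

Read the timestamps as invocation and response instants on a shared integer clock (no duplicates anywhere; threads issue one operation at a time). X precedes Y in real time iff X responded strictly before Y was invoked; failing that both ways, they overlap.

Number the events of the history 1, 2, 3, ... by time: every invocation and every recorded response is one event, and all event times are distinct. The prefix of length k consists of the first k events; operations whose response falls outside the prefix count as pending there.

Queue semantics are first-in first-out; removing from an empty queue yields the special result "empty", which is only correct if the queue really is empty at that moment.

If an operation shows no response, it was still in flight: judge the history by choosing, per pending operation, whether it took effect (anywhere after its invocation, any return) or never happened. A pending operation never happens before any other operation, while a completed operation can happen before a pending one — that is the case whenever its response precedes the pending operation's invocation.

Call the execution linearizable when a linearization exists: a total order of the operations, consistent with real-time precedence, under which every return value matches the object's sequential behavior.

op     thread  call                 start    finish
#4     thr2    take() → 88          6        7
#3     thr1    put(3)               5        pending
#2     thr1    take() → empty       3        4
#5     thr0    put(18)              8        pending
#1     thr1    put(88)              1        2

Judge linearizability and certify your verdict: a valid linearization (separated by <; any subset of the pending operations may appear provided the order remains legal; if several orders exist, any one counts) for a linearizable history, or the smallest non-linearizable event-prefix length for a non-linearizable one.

not linearizable — minimal violating prefix: 4 events

events 1..3 are fine; event 4 — the response of #2 at time 4 — makes the prefix non-linearizable
one real-time candidate order over the 2 completed operations — the queue replay rejects it
sample order #1, #2 stalls at step 2 — #2 take() → empty has no legal effect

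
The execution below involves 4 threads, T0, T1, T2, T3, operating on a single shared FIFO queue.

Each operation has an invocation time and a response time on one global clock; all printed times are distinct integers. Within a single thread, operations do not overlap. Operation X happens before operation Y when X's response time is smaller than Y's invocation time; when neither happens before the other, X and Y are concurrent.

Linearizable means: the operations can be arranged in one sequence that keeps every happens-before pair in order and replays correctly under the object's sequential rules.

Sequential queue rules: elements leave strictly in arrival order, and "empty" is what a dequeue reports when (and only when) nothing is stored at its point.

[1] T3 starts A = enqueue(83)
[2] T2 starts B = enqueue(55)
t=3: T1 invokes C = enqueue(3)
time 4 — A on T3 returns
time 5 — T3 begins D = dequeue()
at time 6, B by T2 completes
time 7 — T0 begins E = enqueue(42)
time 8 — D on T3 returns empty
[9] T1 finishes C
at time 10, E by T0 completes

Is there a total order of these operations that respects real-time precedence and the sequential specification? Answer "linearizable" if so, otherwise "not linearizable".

cut after 7 events: linearizable; cut after 8 events (D responds, time 8): not linearizable
all 3 real-time-respecting orders fail — 3 completed FIFO queue operations, no legal replay
every completion of the 2 pending operations (C, E) was checked; none linearizes
for example A, B, D (pending dropped) fails at step 3: D dequeue() → empty is not legal there
for example A, D, B (pending dropped) fails at step 2: D dequeue() → empty is not legal there

not linearizable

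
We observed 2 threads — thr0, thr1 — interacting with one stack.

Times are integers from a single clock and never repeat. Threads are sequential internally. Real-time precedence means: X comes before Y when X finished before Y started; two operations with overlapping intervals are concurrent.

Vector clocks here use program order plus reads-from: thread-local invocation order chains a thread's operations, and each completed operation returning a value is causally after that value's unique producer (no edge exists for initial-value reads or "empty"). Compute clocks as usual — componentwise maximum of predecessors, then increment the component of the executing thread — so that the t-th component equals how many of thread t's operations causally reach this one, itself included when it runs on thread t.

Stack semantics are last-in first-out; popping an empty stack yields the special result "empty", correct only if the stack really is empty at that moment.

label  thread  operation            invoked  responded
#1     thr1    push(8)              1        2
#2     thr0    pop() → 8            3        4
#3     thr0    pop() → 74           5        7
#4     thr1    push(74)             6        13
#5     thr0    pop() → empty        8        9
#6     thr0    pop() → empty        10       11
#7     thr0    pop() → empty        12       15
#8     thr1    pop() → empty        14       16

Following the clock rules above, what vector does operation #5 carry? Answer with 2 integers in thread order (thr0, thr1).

(3, 2)

#1, invoked 1, has no incoming edges; only thr1's bump applies → (0, 1)
invoked at 6, #4 merges VC(#1)=(0, 1) and bumps thr1's slot → (0, 2)
invoked at 3, #2 merges VC(#1)=(0, 1) and bumps thr0's slot → (1, 1)
invoked at 14, #8 merges VC(#4)=(0, 2) and bumps thr1's slot → (0, 3)
invoked at 5, #3 merges VC(#2)=(1, 1), VC(#4)=(0, 2) and bumps thr0's slot → (2, 2)
invoked at 8, #5 merges VC(#3)=(2, 2) and bumps thr0's slot → (3, 2)
invoked at 10, #6 merges VC(#5)=(3, 2) and bumps thr0's slot → (4, 2)
invoked at 12, #7 merges VC(#6)=(4, 2) and bumps thr0's slot → (5, 2)
target: VC(#5) = (3, 2)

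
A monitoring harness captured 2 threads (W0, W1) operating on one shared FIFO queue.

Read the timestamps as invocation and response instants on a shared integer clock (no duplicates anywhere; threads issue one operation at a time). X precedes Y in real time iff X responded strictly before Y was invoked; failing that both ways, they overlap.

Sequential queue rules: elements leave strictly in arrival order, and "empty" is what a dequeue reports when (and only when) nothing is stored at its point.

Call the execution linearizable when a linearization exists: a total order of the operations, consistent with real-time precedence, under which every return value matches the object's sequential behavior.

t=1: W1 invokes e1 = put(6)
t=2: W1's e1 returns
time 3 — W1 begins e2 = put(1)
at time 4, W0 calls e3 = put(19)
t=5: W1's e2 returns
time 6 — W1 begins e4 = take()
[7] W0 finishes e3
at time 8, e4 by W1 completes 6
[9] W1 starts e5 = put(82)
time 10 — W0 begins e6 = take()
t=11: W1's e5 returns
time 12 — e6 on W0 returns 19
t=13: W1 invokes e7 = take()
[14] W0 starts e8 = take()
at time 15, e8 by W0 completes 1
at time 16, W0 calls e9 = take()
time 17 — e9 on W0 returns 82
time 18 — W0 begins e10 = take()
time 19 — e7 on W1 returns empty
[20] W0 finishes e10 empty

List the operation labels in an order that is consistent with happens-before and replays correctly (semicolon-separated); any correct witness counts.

after step 1 (e1 put(6)): queue <6>
after step 2 (e3 put(19)): queue <6,19>
after step 3 (e2 put(1)): queue <6,19,1>
after step 4 (e4 take() → 6): queue <19,1>
after step 5 (e5 put(82)): queue <19,1,82>
after step 6 (e6 take() → 19): queue <1,82>
after step 7 (e8 take() → 1): queue <82>
after step 8 (e9 take() → 82): queue <>
after step 9 (e7 take() → empty): queue <>
after step 10 (e10 take() → empty): queue <>

e1; e3; e2; e4; e5; e6; e8; e9; e7; e10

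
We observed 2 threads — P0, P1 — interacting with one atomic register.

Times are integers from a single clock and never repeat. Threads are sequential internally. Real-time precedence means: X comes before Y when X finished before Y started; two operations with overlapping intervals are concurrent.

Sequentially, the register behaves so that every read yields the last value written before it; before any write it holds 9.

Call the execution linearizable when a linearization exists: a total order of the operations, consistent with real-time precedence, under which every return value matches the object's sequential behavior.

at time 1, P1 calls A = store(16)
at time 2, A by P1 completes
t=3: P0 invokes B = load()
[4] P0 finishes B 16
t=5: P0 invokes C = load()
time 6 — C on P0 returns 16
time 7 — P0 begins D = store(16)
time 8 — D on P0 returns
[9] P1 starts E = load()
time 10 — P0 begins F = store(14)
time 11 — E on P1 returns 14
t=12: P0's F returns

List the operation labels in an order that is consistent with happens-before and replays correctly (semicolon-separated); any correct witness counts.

A; B; C; D; F; E

after step 1 (A store(16)): value 16
after step 2 (B load() → 16): value 16
after step 3 (C load() → 16): value 16
after step 4 (D store(16)): value 16
after step 5 (F store(14)): value 14
after step 6 (E load() → 14): value 14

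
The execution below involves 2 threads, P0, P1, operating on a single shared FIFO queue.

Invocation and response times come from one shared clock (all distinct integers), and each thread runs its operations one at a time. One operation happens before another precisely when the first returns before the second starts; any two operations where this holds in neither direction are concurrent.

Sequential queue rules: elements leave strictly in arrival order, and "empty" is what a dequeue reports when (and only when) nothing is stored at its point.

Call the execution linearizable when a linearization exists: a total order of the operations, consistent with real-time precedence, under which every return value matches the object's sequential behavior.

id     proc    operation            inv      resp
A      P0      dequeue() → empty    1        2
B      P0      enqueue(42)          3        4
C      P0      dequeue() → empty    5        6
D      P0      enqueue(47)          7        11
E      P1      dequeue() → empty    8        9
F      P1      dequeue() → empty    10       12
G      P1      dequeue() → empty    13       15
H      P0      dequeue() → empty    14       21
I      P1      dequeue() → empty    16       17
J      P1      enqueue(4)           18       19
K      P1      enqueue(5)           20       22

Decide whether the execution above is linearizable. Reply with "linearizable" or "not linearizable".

already the first 6 events (up to C's response at time 6) admit no linearization; the first 5 still do
a single order respects real time; the 3 completed FIFO queue operations fail replay along it
e.g. A, B, C: illegal at step 3, since C dequeue() → empty cannot apply there

not linearizable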